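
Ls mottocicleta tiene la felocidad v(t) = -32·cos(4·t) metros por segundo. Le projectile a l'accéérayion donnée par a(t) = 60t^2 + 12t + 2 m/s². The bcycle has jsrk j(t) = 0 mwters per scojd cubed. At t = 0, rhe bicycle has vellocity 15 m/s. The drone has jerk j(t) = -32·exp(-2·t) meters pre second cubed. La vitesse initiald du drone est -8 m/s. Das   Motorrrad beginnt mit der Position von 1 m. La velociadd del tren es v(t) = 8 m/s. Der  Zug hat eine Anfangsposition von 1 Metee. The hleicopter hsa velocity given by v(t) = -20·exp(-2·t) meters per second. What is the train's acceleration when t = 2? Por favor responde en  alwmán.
Wir müssen unsere Gleichung für die Geschwindigkeit v(t) = 8 1-mal ableiten. Durch Ableiten von der Geschwindigkeit erhalten wir die Beschleunigung: a(t) = 0. Wir haben die Beschleunigung a(t) = 0. Durch Einsetzen von t = 2: a(2) = 0.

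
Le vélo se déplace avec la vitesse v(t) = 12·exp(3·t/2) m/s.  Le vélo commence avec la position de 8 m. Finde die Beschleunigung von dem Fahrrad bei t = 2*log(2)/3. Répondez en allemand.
Um dies zu lösen, müssen wir 1 Ableitung unserer Gleichung für die Geschwindigkeit v(t) = 12·exp(3·t/2) nehmen. Durch Ableiten von der Geschwindigkeit erhalten wir die Beschleunigung: a(t) = 18·exp(3·t/2). Aus der Gleichung für die Beschleunigung a(t) = 18·exp(3·t/2), setzen wir t = 2*log(2)/3 ein und erhalten a = 36.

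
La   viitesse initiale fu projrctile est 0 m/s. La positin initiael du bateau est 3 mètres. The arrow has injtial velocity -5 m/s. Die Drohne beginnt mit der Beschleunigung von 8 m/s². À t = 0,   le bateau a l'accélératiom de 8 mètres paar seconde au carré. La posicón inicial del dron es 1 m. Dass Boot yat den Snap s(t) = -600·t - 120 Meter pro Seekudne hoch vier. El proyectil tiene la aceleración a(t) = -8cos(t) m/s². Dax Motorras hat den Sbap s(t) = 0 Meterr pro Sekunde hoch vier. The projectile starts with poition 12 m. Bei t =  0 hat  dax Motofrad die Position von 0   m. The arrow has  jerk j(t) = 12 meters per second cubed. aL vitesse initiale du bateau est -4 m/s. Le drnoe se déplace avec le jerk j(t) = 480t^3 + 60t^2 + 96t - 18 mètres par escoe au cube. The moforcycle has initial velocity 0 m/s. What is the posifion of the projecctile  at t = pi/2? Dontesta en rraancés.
Pour résoudre ceci, nous devons prendre 2 intégrales de notre équation de l'accélération a(t) = -8·cos(t). La primitive de l'accélération, avec v(0) = 0, donne la vitesse: v(t) = -8·sin(t). L'intégrale de la vitesse est la position. En utilisant x(0) = 12, nous obtenons x(t) = 8·cos(t) + 4. En utilisant x(t) = 8·cos(t) + 4 et en substituant t = pi/2, nous trouvons x = 4.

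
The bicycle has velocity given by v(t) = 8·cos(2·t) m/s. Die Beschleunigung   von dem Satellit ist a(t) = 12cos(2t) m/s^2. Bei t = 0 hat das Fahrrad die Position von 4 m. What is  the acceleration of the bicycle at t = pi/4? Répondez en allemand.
Wir müssen unsere Gleichung für die Geschwindigkeit v(t) = 8·cos(2·t) 1-mal ableiten. Mit d/dt von v(t) finden wir a(t) = -16·sin(2·t). Mit a(t) = -16·sin(2·t) und Einsetzen von t = pi/4, finden wir a = -16.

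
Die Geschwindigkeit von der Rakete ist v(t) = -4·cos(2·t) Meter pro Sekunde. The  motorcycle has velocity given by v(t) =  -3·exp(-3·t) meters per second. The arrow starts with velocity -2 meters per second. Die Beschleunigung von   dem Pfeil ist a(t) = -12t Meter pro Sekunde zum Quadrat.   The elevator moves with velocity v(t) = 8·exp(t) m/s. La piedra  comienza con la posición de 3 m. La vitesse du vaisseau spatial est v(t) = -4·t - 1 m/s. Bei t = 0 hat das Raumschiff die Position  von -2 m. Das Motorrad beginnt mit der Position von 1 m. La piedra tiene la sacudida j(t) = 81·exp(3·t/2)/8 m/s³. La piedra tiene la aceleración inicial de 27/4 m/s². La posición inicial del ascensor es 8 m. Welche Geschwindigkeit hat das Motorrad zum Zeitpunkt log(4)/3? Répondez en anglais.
Using v(t) = -3·exp(-3·t) and substituting t = log(4)/3, we find v = -3/4.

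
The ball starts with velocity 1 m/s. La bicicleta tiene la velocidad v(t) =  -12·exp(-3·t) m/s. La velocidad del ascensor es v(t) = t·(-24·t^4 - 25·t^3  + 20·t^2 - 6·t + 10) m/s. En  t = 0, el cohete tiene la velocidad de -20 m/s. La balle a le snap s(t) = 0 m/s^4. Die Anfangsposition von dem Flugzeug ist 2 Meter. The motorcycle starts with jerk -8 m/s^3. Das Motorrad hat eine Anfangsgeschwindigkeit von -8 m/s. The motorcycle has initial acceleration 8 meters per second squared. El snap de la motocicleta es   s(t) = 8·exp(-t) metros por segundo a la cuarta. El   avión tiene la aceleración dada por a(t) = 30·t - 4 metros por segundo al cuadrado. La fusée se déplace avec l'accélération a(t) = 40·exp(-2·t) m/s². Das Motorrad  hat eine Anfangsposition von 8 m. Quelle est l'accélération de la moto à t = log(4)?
Nous devons intégrer notre équation du snap s(t) = 8·exp(-t) 2 fois. En intégrant le snap et en utilisant la condition initiale j(0) = -8, nous obtenons j(t) = -8·exp(-t). En intégrant le jerk et en utilisant la condition initiale a(0) = 8, nous obtenons a(t) = 8·exp(-t). De l'équation de l'accélération a(t) = 8·exp(-t), nous substituons t = log(4) pour obtenir a = 2.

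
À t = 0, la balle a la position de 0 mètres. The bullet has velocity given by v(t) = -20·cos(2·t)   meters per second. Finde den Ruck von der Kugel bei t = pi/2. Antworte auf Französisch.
En partant de la vitesse v(t) = -20·cos(2·t), nous prenons 2 dérivées. En dérivant la vitesse, nous obtenons l'accélération: a(t) = 40·sin(2·t). La dérivée de l'accélération donne le jerk: j(t) = 80·cos(2·t). De l'équation du jerk j(t) = 80·cos(2·t), nous substituons t = pi/2 pour obtenir j = -80.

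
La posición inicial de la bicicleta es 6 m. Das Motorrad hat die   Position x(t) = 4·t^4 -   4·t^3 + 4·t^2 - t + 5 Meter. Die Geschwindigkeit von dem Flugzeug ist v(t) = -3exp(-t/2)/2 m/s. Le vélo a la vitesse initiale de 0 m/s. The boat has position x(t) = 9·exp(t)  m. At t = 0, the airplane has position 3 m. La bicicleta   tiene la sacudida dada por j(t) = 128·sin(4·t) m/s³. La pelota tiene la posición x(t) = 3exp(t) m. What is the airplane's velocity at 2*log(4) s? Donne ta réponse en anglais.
We have velocity v(t) = -3·exp(-t/2)/2. Substituting t = 2*log(4): v(2*log(4)) = -3/8.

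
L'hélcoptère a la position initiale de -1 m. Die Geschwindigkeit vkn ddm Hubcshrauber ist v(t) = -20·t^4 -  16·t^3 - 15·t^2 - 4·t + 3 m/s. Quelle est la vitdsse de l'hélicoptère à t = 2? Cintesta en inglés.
From the given velocity equation v(t) = -20·t^4 - 16·t^3 - 15·t^2 - 4·t + 3, we substitute t = 2 to get v = -513.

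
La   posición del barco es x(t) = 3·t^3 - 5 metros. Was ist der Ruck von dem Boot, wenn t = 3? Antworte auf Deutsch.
Um dies zu lösen, müssen wir 3 Ableitungen unserer Gleichung für die Position x(t) = 3·t^3 - 5 nehmen. Durch Ableiten von der Position erhalten wir die Geschwindigkeit: v(t) = 9·t^2. Die Ableitung von der Geschwindigkeit ergibt die Beschleunigung: a(t) = 18·t. Durch Ableiten von der Beschleunigung erhalten wir den Ruck: j(t) = 18. Mit j(t) = 18 und Einsetzen von t = 3, finden wir j = 18.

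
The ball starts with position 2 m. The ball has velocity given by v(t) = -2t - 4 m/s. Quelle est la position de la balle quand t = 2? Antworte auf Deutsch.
Um dies zu lösen, müssen wir 1 Stammfunktion unserer Gleichung für die Geschwindigkeit v(t) = -2·t - 4 finden. Mit ∫v(t)dt und Anwendung von x(0) = 2, finden wir x(t) = -t^2 - 4·t + 2. Wir haben die Position x(t) = -t^2 - 4·t + 2. Durch Einsetzen von t = 2: x(2) = -10.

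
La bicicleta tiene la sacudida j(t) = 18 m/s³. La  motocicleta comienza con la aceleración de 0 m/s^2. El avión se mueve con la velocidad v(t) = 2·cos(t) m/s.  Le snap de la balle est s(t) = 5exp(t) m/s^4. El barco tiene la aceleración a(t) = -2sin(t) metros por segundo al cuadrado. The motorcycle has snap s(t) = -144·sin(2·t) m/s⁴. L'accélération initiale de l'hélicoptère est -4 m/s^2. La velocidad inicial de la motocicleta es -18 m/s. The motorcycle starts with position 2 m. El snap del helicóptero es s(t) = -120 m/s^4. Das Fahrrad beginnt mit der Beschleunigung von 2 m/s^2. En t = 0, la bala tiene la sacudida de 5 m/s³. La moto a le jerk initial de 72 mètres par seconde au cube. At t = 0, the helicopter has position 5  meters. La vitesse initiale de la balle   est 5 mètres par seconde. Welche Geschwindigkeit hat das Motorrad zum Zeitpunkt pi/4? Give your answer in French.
Nous devons intégrer notre équation du snap s(t) = -144·sin(2·t) 3 fois. En prenant ∫s(t)dt et en appliquant j(0) = 72, nous trouvons j(t) = 72·cos(2·t). En intégrant le jerk et en utilisant la condition initiale a(0) = 0, nous obtenons a(t) = 36·sin(2·t). En prenant ∫a(t)dt et en appliquant v(0) = -18, nous trouvons v(t) = -18·cos(2·t). Nous avons la vitesse v(t) = -18·cos(2·t). En substituant t = pi/4: v(pi/4) = 0.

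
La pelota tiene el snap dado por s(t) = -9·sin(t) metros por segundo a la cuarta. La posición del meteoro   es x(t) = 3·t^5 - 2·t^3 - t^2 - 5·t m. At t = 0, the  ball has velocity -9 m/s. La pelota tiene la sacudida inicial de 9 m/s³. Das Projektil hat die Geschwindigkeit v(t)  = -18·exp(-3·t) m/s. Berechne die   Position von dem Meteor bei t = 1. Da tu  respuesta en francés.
En utilisant x(t) = 3·t^5 - 2·t^3 - t^2 - 5·t et en substituant t = 1, nous trouvons x = -5.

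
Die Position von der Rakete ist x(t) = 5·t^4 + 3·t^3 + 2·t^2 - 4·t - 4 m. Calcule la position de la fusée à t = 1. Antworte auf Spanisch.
Usando x(t) = 5·t^4 + 3·t^3 + 2·t^2 - 4·t - 4 y sustituyendo t = 1, encontramos x = 2.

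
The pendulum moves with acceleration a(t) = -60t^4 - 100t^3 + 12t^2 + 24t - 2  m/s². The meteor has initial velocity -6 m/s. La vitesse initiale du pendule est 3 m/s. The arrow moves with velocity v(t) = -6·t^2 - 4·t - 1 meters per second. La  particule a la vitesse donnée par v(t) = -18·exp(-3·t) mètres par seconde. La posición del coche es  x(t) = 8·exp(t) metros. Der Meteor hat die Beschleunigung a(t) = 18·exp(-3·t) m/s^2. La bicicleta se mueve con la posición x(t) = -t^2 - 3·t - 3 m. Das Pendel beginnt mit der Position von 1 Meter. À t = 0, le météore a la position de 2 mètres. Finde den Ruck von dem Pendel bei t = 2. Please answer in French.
Pour résoudre ceci, nous devons prendre 1 dérivée de notre équation de l'accélération a(t) = -60·t^4 - 100·t^3 + 12·t^2 + 24·t - 2. En prenant d/dt de a(t), nous trouvons j(t) = -240·t^3 - 300·t^2 + 24·t + 24. De l'équation du jerk j(t) = -240·t^3 - 300·t^2 + 24·t + 24, nous substituons t = 2 pour obtenir j = -3048.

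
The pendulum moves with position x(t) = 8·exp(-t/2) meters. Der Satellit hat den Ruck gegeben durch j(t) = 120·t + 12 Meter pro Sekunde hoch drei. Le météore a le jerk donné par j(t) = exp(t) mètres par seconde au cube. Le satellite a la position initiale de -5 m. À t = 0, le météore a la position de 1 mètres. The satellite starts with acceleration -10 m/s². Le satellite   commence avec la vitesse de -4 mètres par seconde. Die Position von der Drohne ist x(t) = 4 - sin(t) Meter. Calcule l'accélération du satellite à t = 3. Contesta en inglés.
We need to integrate our jerk equation j(t) = 120·t + 12 1 time. Taking ∫j(t)dt and applying a(0) = -10, we find a(t) = 60·t^2 + 12·t - 10. Using a(t) = 60·t^2 + 12·t - 10 and substituting t = 3, we find a = 566.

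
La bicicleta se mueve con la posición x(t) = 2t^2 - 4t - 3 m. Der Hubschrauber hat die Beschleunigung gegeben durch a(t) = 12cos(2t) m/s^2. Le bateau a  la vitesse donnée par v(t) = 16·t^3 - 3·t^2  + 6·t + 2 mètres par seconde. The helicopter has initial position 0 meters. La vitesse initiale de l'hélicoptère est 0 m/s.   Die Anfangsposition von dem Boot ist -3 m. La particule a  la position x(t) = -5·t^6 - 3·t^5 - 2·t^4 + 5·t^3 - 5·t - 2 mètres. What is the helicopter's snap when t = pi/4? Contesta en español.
Debemos derivar nuestra ecuación de la aceleración a(t) = 12·cos(2·t) 2 veces. Derivando la aceleración, obtenemos la sacudida: j(t) = -24·sin(2·t). Derivando la sacudida, obtenemos el snap: s(t) = -48·cos(2·t). De la ecuación del snap s(t) = -48·cos(2·t), sustituimos t = pi/4 para obtener s = 0.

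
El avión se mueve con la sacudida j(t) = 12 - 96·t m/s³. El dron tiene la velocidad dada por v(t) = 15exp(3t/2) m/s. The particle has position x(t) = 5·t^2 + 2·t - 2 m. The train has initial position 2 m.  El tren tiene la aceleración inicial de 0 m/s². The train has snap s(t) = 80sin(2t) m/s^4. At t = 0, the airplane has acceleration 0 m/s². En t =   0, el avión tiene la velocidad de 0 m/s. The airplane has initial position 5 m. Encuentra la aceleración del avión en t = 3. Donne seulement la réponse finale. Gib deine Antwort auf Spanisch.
a(3) = -396.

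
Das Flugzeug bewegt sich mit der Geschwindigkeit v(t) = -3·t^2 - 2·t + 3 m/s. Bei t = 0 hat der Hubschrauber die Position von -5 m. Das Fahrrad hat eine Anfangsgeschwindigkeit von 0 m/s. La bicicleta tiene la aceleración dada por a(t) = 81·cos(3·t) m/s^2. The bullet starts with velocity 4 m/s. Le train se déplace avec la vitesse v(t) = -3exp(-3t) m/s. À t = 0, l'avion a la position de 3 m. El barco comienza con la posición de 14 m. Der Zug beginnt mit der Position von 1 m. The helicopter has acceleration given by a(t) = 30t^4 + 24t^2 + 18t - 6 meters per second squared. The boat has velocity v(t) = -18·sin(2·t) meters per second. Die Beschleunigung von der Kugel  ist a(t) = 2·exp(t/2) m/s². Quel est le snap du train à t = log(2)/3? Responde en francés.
En partant de la vitesse v(t) = -3·exp(-3·t), nous prenons 3 dérivées. La dérivée de la vitesse donne l'accélération: a(t) = 9·exp(-3·t). En prenant d/dt de a(t), nous trouvons j(t) = -27·exp(-3·t). En dérivant le jerk, nous obtenons le snap: s(t) = 81·exp(-3·t). De l'équation du snap s(t) = 81·exp(-3·t), nous substituons t = log(2)/3 pour obtenir s = 81/2.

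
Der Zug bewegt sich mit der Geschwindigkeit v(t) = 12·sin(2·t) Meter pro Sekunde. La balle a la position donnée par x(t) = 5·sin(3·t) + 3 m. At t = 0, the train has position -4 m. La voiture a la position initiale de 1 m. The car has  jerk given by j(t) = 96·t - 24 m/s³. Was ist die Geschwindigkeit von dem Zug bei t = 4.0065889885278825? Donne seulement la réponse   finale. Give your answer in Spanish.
En t = 4.0065889885278825, v = 11.8482600208006.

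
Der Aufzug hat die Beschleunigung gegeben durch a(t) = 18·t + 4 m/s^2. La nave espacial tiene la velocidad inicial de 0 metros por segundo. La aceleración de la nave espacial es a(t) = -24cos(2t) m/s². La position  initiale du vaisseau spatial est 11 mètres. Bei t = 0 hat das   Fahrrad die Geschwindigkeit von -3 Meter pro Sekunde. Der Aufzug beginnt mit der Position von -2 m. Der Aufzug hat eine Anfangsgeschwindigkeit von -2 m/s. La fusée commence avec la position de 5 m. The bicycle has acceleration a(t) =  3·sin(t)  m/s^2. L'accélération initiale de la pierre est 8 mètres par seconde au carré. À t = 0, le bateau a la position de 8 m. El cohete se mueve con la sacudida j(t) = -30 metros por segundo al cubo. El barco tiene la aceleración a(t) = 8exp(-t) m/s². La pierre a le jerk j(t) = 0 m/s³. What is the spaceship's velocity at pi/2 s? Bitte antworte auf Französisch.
Nous devons trouver l'intégrale de notre équation de l'accélération a(t) = -24·cos(2·t) 1 fois. En intégrant l'accélération et en utilisant la condition initiale v(0) = 0, nous obtenons v(t) = -12·sin(2·t). En utilisant v(t) = -12·sin(2·t) et en substituant t = pi/2, nous trouvons v = 0.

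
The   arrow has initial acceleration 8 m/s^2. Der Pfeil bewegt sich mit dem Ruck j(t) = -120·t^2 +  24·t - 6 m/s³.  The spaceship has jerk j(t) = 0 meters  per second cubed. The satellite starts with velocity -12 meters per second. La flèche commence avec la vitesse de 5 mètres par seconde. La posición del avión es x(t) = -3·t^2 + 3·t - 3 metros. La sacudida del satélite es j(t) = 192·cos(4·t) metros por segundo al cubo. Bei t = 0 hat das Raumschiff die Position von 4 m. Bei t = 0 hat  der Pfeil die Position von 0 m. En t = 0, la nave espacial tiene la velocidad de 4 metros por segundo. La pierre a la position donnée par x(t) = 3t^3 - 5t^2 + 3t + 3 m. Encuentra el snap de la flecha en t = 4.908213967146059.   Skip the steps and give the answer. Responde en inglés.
At t = 4.908213967146059, s = -1153.97135211505.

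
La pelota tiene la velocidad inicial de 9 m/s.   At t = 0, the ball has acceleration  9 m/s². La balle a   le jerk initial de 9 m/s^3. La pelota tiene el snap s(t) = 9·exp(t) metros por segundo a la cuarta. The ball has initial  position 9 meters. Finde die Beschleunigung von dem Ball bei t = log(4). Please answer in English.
To solve this, we need to take 2 integrals of our snap equation s(t) = 9·exp(t). Finding the antiderivative of s(t) and using j(0) = 9: j(t) = 9·exp(t). Integrating jerk and using the initial condition a(0) = 9, we get a(t) = 9·exp(t). Using a(t) = 9·exp(t) and substituting t = log(4), we find a = 36.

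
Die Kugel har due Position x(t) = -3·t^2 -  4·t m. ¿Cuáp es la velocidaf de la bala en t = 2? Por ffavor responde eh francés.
En partant de la position x(t) = -3·t^2 - 4·t, nous prenons 1 dérivée. La dérivée de la position donne la vitesse: v(t) = -6·t - 4. Nous avons la vitesse v(t) = -6·t - 4. En substituant t = 2: v(2) = -16.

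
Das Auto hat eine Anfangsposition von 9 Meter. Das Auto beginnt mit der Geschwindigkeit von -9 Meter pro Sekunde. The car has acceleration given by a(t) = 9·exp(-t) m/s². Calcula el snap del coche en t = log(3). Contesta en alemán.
Um dies zu lösen, müssen wir 2 Ableitungen unserer Gleichung für die Beschleunigung a(t) = 9·exp(-t) nehmen. Mit d/dt von a(t) finden wir j(t) = -9·exp(-t). Mit d/dt von j(t) finden wir s(t) = 9·exp(-t). Aus der Gleichung für den Snap s(t) = 9·exp(-t), setzen wir t = log(3) ein und erhalten s = 3.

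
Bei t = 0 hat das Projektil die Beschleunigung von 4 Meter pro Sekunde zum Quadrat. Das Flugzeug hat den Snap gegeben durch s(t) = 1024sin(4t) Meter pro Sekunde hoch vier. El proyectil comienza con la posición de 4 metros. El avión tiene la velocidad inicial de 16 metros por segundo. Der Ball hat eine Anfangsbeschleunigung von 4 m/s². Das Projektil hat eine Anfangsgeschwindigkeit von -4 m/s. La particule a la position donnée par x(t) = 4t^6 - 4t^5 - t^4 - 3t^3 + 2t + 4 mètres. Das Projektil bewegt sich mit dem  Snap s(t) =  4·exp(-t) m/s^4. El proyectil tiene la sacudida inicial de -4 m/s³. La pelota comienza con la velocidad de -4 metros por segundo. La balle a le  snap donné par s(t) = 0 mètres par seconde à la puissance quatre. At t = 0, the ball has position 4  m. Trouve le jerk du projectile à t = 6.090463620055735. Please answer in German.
Wir müssen unsere Gleichung für den Snap s(t) = 4·exp(-t) 1-mal integrieren. Die Stammfunktion von dem Snap ist der Ruck. Mit j(0) = -4 erhalten wir j(t) = -4·exp(-t). Wir haben den Ruck j(t) = -4·exp(-t). Durch Einsetzen von t = 6.090463620055735: j(6.090463620055735) = -0.00905743547694750.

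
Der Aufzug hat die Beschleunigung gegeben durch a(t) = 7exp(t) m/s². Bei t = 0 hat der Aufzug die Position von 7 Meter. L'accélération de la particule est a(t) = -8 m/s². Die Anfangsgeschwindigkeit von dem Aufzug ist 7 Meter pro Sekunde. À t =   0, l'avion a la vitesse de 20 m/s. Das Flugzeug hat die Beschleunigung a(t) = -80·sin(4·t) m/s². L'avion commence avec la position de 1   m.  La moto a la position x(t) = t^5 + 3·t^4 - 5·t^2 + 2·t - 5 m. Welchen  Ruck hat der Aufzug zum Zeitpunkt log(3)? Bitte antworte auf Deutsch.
Ausgehend von der Beschleunigung a(t) = 7·exp(t), nehmen wir 1 Ableitung. Durch Ableiten von der Beschleunigung erhalten wir den Ruck: j(t) = 7·exp(t). Wir haben den Ruck j(t) = 7·exp(t). Durch Einsetzen von t = log(3): j(log(3)) = 21.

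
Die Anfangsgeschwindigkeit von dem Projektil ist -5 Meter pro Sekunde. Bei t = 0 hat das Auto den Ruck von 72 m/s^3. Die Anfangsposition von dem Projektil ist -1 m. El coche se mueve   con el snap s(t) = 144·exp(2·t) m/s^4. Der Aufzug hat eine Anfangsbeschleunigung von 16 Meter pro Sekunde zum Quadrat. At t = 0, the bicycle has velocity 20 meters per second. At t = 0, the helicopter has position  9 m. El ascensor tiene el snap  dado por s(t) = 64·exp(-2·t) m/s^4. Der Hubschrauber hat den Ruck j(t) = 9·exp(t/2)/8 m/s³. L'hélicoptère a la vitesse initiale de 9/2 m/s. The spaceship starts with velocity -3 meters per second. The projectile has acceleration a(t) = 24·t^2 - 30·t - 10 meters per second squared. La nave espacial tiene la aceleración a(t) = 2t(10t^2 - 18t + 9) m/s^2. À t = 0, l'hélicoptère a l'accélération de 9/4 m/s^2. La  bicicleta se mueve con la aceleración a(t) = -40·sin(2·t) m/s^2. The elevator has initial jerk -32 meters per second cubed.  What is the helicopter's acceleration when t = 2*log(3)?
Starting from jerk j(t) = 9·exp(t/2)/8, we take 1 integral. Taking ∫j(t)dt and applying a(0) = 9/4, we find a(t) = 9·exp(t/2)/4. We have acceleration a(t) = 9·exp(t/2)/4. Substituting t = 2*log(3): a(2*log(3)) = 27/4.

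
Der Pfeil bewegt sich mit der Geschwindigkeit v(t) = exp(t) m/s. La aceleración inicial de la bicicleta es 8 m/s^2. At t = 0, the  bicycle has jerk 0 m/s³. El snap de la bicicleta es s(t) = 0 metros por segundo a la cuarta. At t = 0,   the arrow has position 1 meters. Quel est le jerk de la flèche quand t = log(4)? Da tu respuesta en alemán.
Um dies zu lösen, müssen wir 2 Ableitungen unserer Gleichung für die Geschwindigkeit v(t) = exp(t) nehmen. Mit d/dt von v(t) finden wir a(t) = exp(t). Durch Ableiten von der Beschleunigung erhalten wir den Ruck: j(t) = exp(t). Wir haben den Ruck j(t) = exp(t). Durch Einsetzen von t = log(4): j(log(4)) = 4.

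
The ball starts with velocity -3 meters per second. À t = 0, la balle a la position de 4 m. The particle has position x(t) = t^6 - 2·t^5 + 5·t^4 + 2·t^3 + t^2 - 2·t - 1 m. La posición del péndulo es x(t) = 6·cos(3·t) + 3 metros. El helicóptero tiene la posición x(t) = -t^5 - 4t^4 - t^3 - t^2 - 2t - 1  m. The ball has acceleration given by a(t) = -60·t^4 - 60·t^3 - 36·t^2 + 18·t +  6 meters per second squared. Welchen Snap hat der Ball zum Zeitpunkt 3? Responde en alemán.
Um dies zu lösen, müssen wir 2 Ableitungen unserer Gleichung für die Beschleunigung a(t) = -60·t^4 - 60·t^3 - 36·t^2 + 18·t + 6 nehmen. Durch Ableiten von der Beschleunigung erhalten wir den Ruck: j(t) = -240·t^3 - 180·t^2 - 72·t + 18. Mit d/dt von j(t) finden wir s(t) = -720·t^2 - 360·t - 72. Wir haben den Snap s(t) = -720·t^2 - 360·t - 72. Durch Einsetzen von t = 3: s(3) = -7632.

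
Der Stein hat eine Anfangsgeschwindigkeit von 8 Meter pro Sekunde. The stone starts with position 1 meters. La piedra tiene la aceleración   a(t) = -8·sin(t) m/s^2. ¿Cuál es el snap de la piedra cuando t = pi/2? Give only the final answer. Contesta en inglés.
s(pi/2) = 8.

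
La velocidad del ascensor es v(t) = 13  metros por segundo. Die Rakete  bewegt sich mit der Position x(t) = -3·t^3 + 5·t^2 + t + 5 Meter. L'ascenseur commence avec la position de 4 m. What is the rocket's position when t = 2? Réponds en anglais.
Using x(t) = -3·t^3 + 5·t^2 + t + 5 and substituting t = 2, we find x = 3.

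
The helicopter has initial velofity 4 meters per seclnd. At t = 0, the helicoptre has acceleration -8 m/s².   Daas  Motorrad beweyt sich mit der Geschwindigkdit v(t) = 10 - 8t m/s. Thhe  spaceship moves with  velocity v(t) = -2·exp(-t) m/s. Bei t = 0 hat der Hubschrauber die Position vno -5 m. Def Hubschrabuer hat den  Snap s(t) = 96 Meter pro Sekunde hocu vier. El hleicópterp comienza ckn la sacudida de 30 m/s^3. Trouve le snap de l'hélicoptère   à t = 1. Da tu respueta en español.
De la ecuación del snap s(t) = 96, sustituimos t = 1 para obtener s = 96.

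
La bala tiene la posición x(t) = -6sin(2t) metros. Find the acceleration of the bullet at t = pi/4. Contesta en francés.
Pour résoudre ceci, nous devons prendre 2 dérivées de notre équation de la position x(t) = -6·sin(2·t). En dérivant la position, nous obtenons la vitesse: v(t) = -12·cos(2·t). En dérivant la vitesse, nous obtenons l'accélération: a(t) = 24·sin(2·t). En utilisant a(t) = 24·sin(2·t) et en substituant t = pi/4, nous trouvons a = 24.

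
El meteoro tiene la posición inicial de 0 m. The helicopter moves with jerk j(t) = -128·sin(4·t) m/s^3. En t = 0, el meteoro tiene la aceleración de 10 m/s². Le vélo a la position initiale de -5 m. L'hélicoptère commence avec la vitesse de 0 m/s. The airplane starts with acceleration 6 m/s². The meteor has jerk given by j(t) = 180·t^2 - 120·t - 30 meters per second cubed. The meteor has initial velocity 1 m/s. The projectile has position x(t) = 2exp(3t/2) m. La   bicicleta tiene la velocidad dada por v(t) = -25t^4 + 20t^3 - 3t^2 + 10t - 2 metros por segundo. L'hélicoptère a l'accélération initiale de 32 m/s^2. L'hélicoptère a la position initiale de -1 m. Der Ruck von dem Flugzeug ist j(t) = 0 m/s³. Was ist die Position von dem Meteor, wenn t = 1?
Wir müssen das Integral unserer Gleichung für den Ruck j(t) = 180·t^2 - 120·t - 30 3-mal finden. Durch Integration von dem Ruck und Verwendung der Anfangsbedingung a(0) = 10, erhalten wir a(t) = 60·t^3 - 60·t^2 - 30·t + 10. Durch Integration von der Beschleunigung und Verwendung der Anfangsbedingung v(0) = 1, erhalten wir v(t) = 15·t^4 - 20·t^3 - 15·t^2 + 10·t + 1. Das Integral von der Geschwindigkeit, mit x(0) = 0, ergibt die Position: x(t) = 3·t^5 - 5·t^4 - 5·t^3 + 5·t^2 + t. Mit x(t) = 3·t^5 - 5·t^4 - 5·t^3 + 5·t^2 + t und Einsetzen von t = 1, finden wir x = -1.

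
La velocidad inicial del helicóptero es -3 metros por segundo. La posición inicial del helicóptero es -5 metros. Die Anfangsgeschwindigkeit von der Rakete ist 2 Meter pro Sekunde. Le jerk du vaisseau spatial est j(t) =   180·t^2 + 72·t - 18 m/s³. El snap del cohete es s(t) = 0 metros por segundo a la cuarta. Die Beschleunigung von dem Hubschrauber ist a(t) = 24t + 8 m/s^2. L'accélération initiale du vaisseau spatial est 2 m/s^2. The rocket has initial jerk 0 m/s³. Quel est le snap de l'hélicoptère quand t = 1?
Nous devons dériver notre équation de l'accélération a(t) = 24·t + 8 2 fois. La dérivée de l'accélération donne le jerk: j(t) = 24. En prenant d/dt de j(t), nous trouvons s(t) = 0. De l'équation du snap s(t) = 0, nous substituons t = 1 pour obtenir s = 0.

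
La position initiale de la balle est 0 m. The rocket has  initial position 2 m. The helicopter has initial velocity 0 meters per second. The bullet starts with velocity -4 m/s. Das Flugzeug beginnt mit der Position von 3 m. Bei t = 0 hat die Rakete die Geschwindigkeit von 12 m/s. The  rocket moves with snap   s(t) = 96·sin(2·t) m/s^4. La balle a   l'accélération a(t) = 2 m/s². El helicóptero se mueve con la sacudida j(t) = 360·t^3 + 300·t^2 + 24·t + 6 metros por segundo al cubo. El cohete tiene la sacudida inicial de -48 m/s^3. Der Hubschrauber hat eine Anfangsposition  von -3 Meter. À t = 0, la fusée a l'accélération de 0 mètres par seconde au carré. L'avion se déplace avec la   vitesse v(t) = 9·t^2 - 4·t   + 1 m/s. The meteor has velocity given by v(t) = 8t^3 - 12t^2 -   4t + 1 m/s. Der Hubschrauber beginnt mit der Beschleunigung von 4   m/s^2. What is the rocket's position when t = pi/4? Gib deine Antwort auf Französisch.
Pour résoudre ceci, nous devons prendre 4 primitives de notre équation du snap s(t) = 96·sin(2·t). L'intégrale du snap est le jerk. En utilisant j(0) = -48, nous obtenons j(t) = -48·cos(2·t). La primitive du jerk est l'accélération. En utilisant a(0) = 0, nous obtenons a(t) = -24·sin(2·t). La primitive de l'accélération, avec v(0) = 12, donne la vitesse: v(t) = 12·cos(2·t). La primitive de la vitesse est la position. En utilisant x(0) = 2, nous obtenons x(t) = 6·sin(2·t) + 2. Nous avons la position x(t) = 6·sin(2·t) + 2. En substituant t = pi/4: x(pi/4) = 8.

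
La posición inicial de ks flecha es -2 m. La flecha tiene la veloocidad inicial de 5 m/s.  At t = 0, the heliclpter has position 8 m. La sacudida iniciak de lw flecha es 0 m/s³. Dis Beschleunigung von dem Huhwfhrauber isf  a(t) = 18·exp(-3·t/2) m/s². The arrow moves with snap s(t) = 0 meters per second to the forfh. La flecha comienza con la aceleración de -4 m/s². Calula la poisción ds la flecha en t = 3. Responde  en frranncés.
En partant du snap s(t) = 0, nous prenons 4 primitives. En intégrant le snap et en utilisant la condition initiale j(0) = 0, nous obtenons j(t) = 0. La primitive du jerk, avec a(0) = -4, donne l'accélération: a(t) = -4. La primitive de l'accélération est la vitesse. En utilisant v(0) = 5, nous obtenons v(t) = 5 - 4·t. La primitive de la vitesse est la position. En utilisant x(0) = -2, nous obtenons x(t) = -2·t^2 + 5·t - 2. En utilisant x(t) = -2·t^2 + 5·t - 2 et en substituant t = 3, nous trouvons x = -5.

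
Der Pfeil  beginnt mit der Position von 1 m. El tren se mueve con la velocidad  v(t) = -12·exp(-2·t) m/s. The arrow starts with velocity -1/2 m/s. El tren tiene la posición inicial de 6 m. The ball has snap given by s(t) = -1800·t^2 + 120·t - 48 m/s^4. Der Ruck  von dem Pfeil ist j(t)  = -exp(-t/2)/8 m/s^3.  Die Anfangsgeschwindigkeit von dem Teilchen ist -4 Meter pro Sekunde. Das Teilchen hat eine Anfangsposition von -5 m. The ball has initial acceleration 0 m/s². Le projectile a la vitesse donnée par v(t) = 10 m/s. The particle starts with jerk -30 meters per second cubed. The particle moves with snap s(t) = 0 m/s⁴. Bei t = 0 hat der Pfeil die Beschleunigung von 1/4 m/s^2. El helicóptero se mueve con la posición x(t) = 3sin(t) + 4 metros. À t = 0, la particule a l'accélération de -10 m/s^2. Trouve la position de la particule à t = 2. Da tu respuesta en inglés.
We need to integrate our snap equation s(t) = 0 4 times. Taking ∫s(t)dt and applying j(0) = -30, we find j(t) = -30. The antiderivative of jerk is acceleration. Using a(0) = -10, we get a(t) = -30·t - 10. Taking ∫a(t)dt and applying v(0) = -4, we find v(t) = -15·t^2 - 10·t - 4. Finding the integral of v(t) and using x(0) = -5: x(t) = -5·t^3 - 5·t^2 - 4·t - 5. We have position x(t) = -5·t^3 - 5·t^2 - 4·t - 5. Substituting t = 2: x(2) = -73.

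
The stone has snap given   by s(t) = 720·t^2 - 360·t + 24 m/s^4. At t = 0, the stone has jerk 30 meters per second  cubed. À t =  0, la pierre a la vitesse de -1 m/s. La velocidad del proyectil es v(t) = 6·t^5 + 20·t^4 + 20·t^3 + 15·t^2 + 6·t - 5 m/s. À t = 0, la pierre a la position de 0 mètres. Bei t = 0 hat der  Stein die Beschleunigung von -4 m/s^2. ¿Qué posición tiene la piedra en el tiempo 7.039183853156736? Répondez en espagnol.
Para resolver esto, necesitamos tomar 4 antiderivadas de nuestra ecuación del snap s(t) = 720·t^2 - 360·t + 24. Tomando ∫s(t)dt y aplicando j(0) = 30, encontramos j(t) = 240·t^3 - 180·t^2 + 24·t + 30. La antiderivada de la sacudida es la aceleración. Usando a(0) = -4, obtenemos a(t) = 60·t^4 - 60·t^3 + 12·t^2 + 30·t - 4. La integral de la aceleración, con v(0) = -1, da la velocidad: v(t) = 12·t^5 - 15·t^4 + 4·t^3 + 15·t^2 - 4·t - 1. Integrando la velocidad y usando la condición inicial x(0) = 0, obtenemos x(t) = 2·t^6 - 3·t^5 + t^4 + 5·t^3 - 2·t^2 - t. Usando x(t) = 2·t^6 - 3·t^5 + t^4 + 5·t^3 - 2·t^2 - t y sustituyendo t = 7.039183853156736, encontramos x = 195557.119567429.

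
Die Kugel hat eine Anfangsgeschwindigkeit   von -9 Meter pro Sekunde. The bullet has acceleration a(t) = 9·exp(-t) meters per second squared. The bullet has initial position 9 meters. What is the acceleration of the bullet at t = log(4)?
From the given acceleration equation a(t) = 9·exp(-t), we substitute t = log(4) to get a = 9/4.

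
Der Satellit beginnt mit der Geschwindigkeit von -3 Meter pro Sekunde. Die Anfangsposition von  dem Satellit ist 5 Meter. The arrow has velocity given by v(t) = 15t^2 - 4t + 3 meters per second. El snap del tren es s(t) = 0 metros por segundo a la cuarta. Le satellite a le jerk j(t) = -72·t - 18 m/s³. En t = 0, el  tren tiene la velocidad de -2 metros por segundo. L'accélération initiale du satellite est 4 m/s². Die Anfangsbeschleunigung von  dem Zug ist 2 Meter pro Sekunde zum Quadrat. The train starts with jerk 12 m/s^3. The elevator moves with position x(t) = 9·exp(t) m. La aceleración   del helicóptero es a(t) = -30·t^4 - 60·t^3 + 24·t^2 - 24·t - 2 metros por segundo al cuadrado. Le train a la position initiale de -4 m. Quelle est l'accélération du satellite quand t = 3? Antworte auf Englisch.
We need to integrate our jerk equation j(t) = -72·t - 18 1 time. The antiderivative of jerk is acceleration. Using a(0) = 4, we get a(t) = -36·t^2 - 18·t + 4. We have acceleration a(t) = -36·t^2 - 18·t + 4. Substituting t = 3: a(3) = -374.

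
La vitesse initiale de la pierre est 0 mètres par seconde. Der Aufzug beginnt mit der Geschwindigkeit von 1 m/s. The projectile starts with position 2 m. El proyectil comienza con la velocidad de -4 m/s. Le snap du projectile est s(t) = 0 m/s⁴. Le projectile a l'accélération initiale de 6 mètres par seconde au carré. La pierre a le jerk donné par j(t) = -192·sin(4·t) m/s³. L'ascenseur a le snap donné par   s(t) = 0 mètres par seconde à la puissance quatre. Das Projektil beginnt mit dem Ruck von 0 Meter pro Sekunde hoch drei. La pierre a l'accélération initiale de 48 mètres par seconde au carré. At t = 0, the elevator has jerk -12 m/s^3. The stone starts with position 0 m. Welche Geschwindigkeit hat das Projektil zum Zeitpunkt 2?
Um dies zu lösen, müssen wir 3 Stammfunktionen unserer Gleichung für den Snap s(t) = 0 finden. Mit ∫s(t)dt und Anwendung von j(0) = 0, finden wir j(t) = 0. Die Stammfunktion von dem Ruck ist die Beschleunigung. Mit a(0) = 6 erhalten wir a(t) = 6. Mit ∫a(t)dt und Anwendung von v(0) = -4, finden wir v(t) = 6·t - 4. Mit v(t) = 6·t - 4 und Einsetzen von t = 2, finden wir v = 8.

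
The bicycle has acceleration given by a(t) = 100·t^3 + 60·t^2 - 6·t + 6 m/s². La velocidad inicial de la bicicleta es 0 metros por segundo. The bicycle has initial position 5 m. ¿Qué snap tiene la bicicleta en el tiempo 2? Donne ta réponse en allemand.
Wir müssen unsere Gleichung für die Beschleunigung a(t) = 100·t^3 + 60·t^2 - 6·t + 6 2-mal ableiten. Mit d/dt von a(t) finden wir j(t) = 300·t^2 + 120·t - 6. Durch Ableiten von dem Ruck erhalten wir den Snap: s(t) = 600·t + 120. Aus der Gleichung für den Snap s(t) = 600·t + 120, setzen wir t = 2 ein und erhalten s = 1320.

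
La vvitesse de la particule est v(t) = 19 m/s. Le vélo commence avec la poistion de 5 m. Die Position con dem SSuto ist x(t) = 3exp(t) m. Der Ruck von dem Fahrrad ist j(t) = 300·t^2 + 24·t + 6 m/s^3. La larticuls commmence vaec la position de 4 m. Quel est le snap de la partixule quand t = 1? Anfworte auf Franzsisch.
En partant de la vitesse v(t) = 19, nous prenons 3 dérivées. En prenant d/dt de v(t), nous trouvons a(t) = 0. La dérivée de l'accélération donne le jerk: j(t) = 0. En dérivant le jerk, nous obtenons le snap: s(t) = 0. En utilisant s(t) = 0 et en substituant t = 1, nous trouvons s = 0.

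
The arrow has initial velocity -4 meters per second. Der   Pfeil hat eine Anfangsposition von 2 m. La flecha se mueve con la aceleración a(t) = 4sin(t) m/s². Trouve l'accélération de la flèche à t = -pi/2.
De l'équation de l'accélération a(t) = 4·sin(t), nous substituons t = -pi/2 pour obtenir a = -4.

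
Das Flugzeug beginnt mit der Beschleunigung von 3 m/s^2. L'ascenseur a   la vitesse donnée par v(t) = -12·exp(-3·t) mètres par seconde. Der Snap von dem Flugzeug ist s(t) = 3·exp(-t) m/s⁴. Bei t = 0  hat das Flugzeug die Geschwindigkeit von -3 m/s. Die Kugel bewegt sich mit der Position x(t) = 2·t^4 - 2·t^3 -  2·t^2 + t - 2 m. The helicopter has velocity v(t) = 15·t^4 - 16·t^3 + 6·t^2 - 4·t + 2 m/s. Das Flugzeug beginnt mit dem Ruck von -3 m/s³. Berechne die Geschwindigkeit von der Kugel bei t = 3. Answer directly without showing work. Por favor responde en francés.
v(3) = 151.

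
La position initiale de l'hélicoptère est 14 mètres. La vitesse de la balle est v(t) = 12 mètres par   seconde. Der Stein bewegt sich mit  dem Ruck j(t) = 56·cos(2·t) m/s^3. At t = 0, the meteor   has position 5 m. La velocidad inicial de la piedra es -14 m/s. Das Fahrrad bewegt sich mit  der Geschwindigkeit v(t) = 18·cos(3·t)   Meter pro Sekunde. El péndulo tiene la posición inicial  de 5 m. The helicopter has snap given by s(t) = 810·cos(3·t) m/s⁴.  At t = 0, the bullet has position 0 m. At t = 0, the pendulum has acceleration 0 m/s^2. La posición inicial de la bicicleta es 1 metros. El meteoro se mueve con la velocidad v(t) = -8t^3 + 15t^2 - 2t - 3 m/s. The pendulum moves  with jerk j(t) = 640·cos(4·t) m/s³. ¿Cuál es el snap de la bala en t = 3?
Debemos derivar nuestra ecuación de la velocidad v(t) = 12 3 veces. Derivando la velocidad, obtenemos la aceleración: a(t) = 0. Derivando la aceleración, obtenemos la sacudida: j(t) = 0. Derivando la sacudida, obtenemos el snap: s(t) = 0. De la ecuación del snap s(t) = 0, sustituimos t = 3 para obtener s = 0.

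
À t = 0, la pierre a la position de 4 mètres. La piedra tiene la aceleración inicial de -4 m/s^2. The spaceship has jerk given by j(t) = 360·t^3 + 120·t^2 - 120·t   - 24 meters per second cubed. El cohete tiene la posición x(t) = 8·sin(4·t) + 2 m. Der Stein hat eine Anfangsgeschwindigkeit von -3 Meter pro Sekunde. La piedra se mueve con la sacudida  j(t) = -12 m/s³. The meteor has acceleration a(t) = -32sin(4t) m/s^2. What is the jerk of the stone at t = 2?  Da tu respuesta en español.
Tenemos la sacudida j(t) = -12. Sustituyendo t = 2: j(2) = -12.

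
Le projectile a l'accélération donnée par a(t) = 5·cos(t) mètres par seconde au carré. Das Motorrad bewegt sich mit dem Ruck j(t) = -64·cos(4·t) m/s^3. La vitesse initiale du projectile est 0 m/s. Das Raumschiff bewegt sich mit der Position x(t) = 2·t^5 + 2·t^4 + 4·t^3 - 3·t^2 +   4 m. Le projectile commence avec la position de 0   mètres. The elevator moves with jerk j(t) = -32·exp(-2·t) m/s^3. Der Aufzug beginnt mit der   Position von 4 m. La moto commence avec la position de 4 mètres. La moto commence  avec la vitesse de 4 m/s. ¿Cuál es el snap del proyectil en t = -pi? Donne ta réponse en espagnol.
Debemos derivar nuestra ecuación de la aceleración a(t) = 5·cos(t) 2 veces. La derivada de la aceleración da la sacudida: j(t) = -5·sin(t). La derivada de la sacudida da el snap: s(t) = -5·cos(t). Usando s(t) = -5·cos(t) y sustituyendo t = -pi, encontramos s = 5.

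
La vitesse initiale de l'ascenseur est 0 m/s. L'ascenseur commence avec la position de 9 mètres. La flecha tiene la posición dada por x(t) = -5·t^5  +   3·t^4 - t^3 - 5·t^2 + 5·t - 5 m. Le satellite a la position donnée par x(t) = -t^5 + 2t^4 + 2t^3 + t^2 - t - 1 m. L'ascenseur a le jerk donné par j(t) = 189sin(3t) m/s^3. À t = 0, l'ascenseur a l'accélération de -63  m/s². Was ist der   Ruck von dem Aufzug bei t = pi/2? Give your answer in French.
En utilisant j(t) = 189·sin(3·t) et en substituant t = pi/2, nous trouvons j = -189.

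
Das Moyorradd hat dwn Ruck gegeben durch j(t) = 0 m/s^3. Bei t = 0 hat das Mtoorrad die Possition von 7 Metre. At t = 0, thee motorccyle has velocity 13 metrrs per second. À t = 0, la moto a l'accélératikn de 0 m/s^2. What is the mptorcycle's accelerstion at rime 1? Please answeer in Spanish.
Necesitamos integrar nuestra ecuación de la sacudida j(t) = 0 1 vez. La antiderivada de la sacudida es la aceleración. Usando a(0) = 0, obtenemos a(t) = 0. De la ecuación de la aceleración a(t) = 0, sustituimos t = 1 para obtener a = 0.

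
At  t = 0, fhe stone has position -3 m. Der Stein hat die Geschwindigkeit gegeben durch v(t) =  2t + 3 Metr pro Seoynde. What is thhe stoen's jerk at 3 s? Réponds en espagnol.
Para resolver esto, necesitamos tomar 2 derivadas de nuestra ecuación de la velocidad v(t) = 2·t + 3. La derivada de la velocidad da la aceleración: a(t) = 2. Tomando d/dt de a(t), encontramos j(t) = 0. Tenemos la sacudida j(t) = 0. Sustituyendo t = 3: j(3) = 0.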